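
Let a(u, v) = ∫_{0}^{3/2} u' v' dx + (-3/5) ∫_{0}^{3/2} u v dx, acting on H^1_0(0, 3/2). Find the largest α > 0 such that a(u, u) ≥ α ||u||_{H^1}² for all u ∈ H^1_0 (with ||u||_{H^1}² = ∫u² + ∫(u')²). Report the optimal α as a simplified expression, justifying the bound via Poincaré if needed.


α = (-27 + 20*π^2)/(5*(9 + 4*π^2))

Coercivity of a(·,·) on H^1_0(0, 3/2) means a(u, u) ≥ α ||u||_{H^1}² for every u ∈ H^1_0.
The interval has length L = 3/2, and Poincaré/coercivity depend only on L. Here a(u, u) = ∫(u')² + (-3/5)·∫u².
Here c = -3/5 < 0 with |c| < (π/L)² = 4*π^2/9, so coercivity still holds. The condition a(u,u) ≥ α||u||_{H^1}² reads (1−α)∫(u')² ≥ (α−c)∫u². Any admissible α is ≤ 1 (rapidly oscillating u have ∫u²/∫(u')² → 0), and α = 1 would force 0 ≥ (1−c)∫u², impossible since c < 1; so 1−α > 0. By the sharp Poincaré inequality on H^1_0 of an interval of length L, ∫(u')² ≥ (π/L)²∫u² with equality for the first sine mode sin(π(x−x₀)/L) (x₀ the left endpoint), so the inequality holds for all u iff (1−α)(π/L)² ≥ α − c, i.e. α ≤ ((π/L)² + c)/((π/L)² + 1) = (1 + c(L/π)²)/(1 + (L/π)²). (Direct route, valid since c ≤ 0: Poincaré gives c∫u² ≥ c(L/π)²∫(u')², so a(u,u) ≥ (1 + c(L/π)²)∫(u')², while ||u||_{H^1}² ≤ (1 + (L/π)²)∫(u')²; dividing yields the same α.) With (π/L)² = 4*π^2/9 and c = -3/5, the largest admissible constant is α = ((π/L)² + c)/((π/L)² + 1).
Simplifying, α = (-27 + 20*π^2)/(5*(9 + 4*π^2)).


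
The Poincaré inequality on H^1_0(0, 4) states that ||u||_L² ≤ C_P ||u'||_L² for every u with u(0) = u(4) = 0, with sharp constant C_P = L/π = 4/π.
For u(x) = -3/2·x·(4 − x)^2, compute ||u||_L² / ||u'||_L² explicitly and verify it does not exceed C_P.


||u||_L² / ||u'||_L² = 2*sqrt(14)/7 < C_P = 4/π.

u(x) = -3/2·x·(4 − x)^2, so u'(x) = 3*(4 - 3*x)*(x/2 - 2).
u(x) = -3/2·x·(4 − x)^2 vanishes at x = 0 and x = 4, so u ∈ H^1_0(0, 4). Differentiate via the product rule and integrate the resulting polynomials term by term.
  ∫_0^4 u² dx = ∫_0^4 (9*x^6/4 - 36*x^5 + 216*x^4 - 576*x^3 + 576*x^2) dx. Term by term:
    ∫_0^4 9*x^6/4 dx = 36864/7;  ∫_0^4 -36*x^5 dx = -24576;  ∫_0^4 216*x^4 dx = 221184/5;
    ∫_0^4 -576*x^3 dx = -36864;  ∫_0^4 576*x^2 dx = 12288.
  Sum: 36864/7 − 24576 + 221184/5 − 36864 + 12288 = 12288/35.
  ∫_0^4 (u')² dx = ∫_0^4 (81*x^4/4 - 216*x^3 + 792*x^2 - 1152*x + 576) dx. Term by term:
    ∫_0^4 81*x^4/4 dx = 20736/5;  ∫_0^4 -216*x^3 dx = -13824;  ∫_0^4 792*x^2 dx = 16896;
    ∫_0^4 -1152*x dx = -9216;  ∫_0^4 576 dx = 2304.
  Sum: 20736/5 − 13824 + 16896 − 9216 + 2304 = 1536/5.
∫_0^4 u² dx = 12288/35, so ||u||_L² = 64*sqrt(105)/35.
∫_0^4 (u')² dx = 1536/5, so ||u'||_L² = 16*sqrt(30)/5.
Ratio ||u||_L² / ||u'||_L² = 2*sqrt(14)/7.
Sharp Poincaré constant on H^1_0(0, 4) is C_P = L/π = 4/π, achieved by sin(π/4·x).
A polynomial bump cannot attain the sharp Poincaré constant (only the first sine eigenfunction does), so the ratio is strictly less than C_P, consistent with ||u||_L² ≤ C_P ||u'||_L².


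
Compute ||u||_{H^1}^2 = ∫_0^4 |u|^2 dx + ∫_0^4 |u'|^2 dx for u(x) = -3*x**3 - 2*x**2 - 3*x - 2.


||u||_{H^1}^2 = 2054204/35

The H^1 norm (squared) on an interval (0, L) is
  ||u||_{H^1}^2 = ∫_0^L u(x)^2 dx + ∫_0^L u'(x)^2 dx.
Compute u'(x) = -9*x**2 - 4*x - 3.
Then u(x)^2 = 9*x**6 + 12*x**5 + 22*x**4 + 24*x**3 + 17*x**2 + 12*x + 4 and u'(x)^2 = 81*x**4 + 72*x**3 + 70*x**2 + 24*x + 9.
Integrate each monomial from 0 to 4 using ∫_0^4 c·x^n dx = c·4^(n+1)/(n+1):
  ∫_0^4 u(x)^2 dx = ∫_0^4 (9*x^6 + 12*x^5 + 22*x^4 + 24*x^3 + 17*x^2 + 12*x + 4) dx. Term by term:
    ∫_0^4 9*x^6 dx = 147456/7;  ∫_0^4 12*x^5 dx = 8192;  ∫_0^4 22*x^4 dx = 22528/5;
    ∫_0^4 24*x^3 dx = 1536;  ∫_0^4 17*x^2 dx = 1088/3;  ∫_0^4 12*x dx = 96;
    ∫_0^4 4 dx = 16.
  Sum: 147456/7 + 8192 + 22528/5 + 1536 + 1088/3 + 96 + 16 = 3756208/105.
  ∫_0^4 u'(x)^2 dx = ∫_0^4 (81*x^4 + 72*x^3 + 70*x^2 + 24*x + 9) dx. Term by term:
    ∫_0^4 81*x^4 dx = 82944/5;  ∫_0^4 72*x^3 dx = 4608;  ∫_0^4 70*x^2 dx = 4480/3;
    ∫_0^4 24*x dx = 192;  ∫_0^4 9 dx = 36.
  Sum: 82944/5 + 4608 + 4480/3 + 192 + 36 = 343772/15.
Adding: ||u||_{H^1}^2 = 3756208/105 + 343772/15 = 2054204/35.


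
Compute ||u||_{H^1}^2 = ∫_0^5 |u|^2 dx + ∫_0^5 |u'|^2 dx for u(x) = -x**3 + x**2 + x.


||u||_{H^1}^2 = 131645/14

The H^1 norm (squared) on an interval (0, L) is
  ||u||_{H^1}^2 = ∫_0^L u(x)^2 dx + ∫_0^L u'(x)^2 dx.
Compute u'(x) = -3*x**2 + 2*x + 1.
Then u(x)^2 = x**6 - 2*x**5 - x**4 + 2*x**3 + x**2 and u'(x)^2 = 9*x**4 - 12*x**3 - 2*x**2 + 4*x + 1.
Integrate each monomial from 0 to 5 using ∫_0^5 c·x^n dx = c·5^(n+1)/(n+1):
  ∫_0^5 u(x)^2 dx = ∫_0^5 (x^6 - 2*x^5 - x^4 + 2*x^3 + x^2) dx. Term by term:
    ∫_0^5 x^6 dx = 78125/7;  ∫_0^5 -2*x^5 dx = -15625/3;  ∫_0^5 -x^4 dx = -625;
    ∫_0^5 2*x^3 dx = 625/2;  ∫_0^5 x^2 dx = 125/3.
  Sum: 78125/7 − 15625/3 − 625 + 625/2 + 125/3 = 238625/42.
  ∫_0^5 u'(x)^2 dx = ∫_0^5 (9*x^4 - 12*x^3 - 2*x^2 + 4*x + 1) dx. Term by term:
    ∫_0^5 9*x^4 dx = 5625;  ∫_0^5 -12*x^3 dx = -1875;  ∫_0^5 -2*x^2 dx = -250/3;
    ∫_0^5 4*x dx = 50;  ∫_0^5 1 dx = 5.
  Sum: 5625 − 1875 − 250/3 + 50 + 5 = 11165/3.
Adding: ||u||_{H^1}^2 = 238625/42 + 11165/3 = 131645/14.


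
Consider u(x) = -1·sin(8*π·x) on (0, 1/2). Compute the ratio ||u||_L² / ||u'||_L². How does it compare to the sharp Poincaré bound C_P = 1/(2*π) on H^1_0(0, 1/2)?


||u||_L² / ||u'||_L² = 1/(8*π) < C_P = 1/(2*π).

u(x) = -1·sin(8*π·x), so u'(x) = -8*π*cos(8*π*x).
Writing u(x) = A·sin(kπx/L) with A = -1 and k = 4, use ∫_0^L sin²(kπx/L) dx = L/2 and ∫_0^L cos²(kπx/L) dx = L/2.
u² = 1·sin²(8*π·x) and (u')² = 64*π^2·cos²(8*π·x), and each of sin², cos² integrates to L/2 = 1/4 over (0, 1/2).
∫_0^1/2 u² dx = 1/4, so ||u||_L² = 1/2.
∫_0^1/2 (u')² dx = 16*π^2, so ||u'||_L² = 4*π.
Ratio ||u||_L² / ||u'||_L² = 1/(8*π).
Sharp Poincaré constant on H^1_0(0, 1/2) is C_P = L/π = 1/(2*π), achieved by sin(2*π·x).
This is the k = 4 harmonic; the ratio L/(kπ) is strictly less than C_P = L/π, consistent with the sharp inequality ||u||_L² ≤ C_P ||u'||_L².


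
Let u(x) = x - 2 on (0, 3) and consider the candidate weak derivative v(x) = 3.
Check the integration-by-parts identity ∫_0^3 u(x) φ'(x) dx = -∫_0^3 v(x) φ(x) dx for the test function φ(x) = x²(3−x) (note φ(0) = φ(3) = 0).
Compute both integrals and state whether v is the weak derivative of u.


LHS = -27/4, RHS = -81/4. No, v is not the weak derivative of u.

u(x) = x - 2, classical derivative u'(x) = 1.
φ(x) = x²(3−x), so φ'(x) = 3*x*(2 - x).
Note φ(0) = φ(3) = 0, so the boundary term u·φ vanishes.
LHS = ∫_0^3 u(x) φ'(x) dx = ∫_0^3 (-3*x^3 + 12*x^2 - 12*x) dx. Term by term:
  ∫_0^3 -3*x^3 dx = -243/4;  ∫_0^3 12*x^2 dx = 108;  ∫_0^3 -12*x dx = -54.
Sum: -243/4 + 108 − 54 = -27/4.
So LHS = -27/4.
∫_0^3 v(x) φ(x) dx = ∫_0^3 (-3*x^3 + 9*x^2) dx. Term by term:
  ∫_0^3 -3*x^3 dx = -243/4;  ∫_0^3 9*x^2 dx = 81.
Sum: -243/4 + 81 = 81/4.
So RHS = -∫_0^3 v(x) φ(x) dx = -81/4.
LHS − RHS = 27/2 ≠ 0, so the identity fails.
(For a valid weak derivative the identity must hold for EVERY test function, in particular this one. The failure shows v is NOT the weak derivative of u.)
Correct weak derivative would be u'(x) = 1.


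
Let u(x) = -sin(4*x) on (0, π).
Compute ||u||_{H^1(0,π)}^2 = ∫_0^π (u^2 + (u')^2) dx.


||u||_{H^1(0,π)}^2 = 17*π/2

u'(x) = -4*cos(4*x).
Expand u² and (u')² and integrate term by term on (0, π), using: for integers n ≥ 1, ∫_0^π sin²(nx) dx = ∫_0^π cos²(nx) dx = π/2; for n ≠ n', ∫_0^π sin(nx)sin(n'x) dx = ∫_0^π cos(nx)cos(n'x) dx = 0; and by product-to-sum, ∫_0^π sin(nx)cos(n'x) dx = ½∫_0^π [sin((n+n')x) + sin((n−n')x)] dx, which is 0 when n+n' is even and 2n/(n²−n'²) when n+n' is odd (it need not vanish on (0, π)).
  u² squared terms: (-1)²·∫sin(4x)² dx = 1·π/2 = π/2.
  So ∫_0^π u² dx = π/2.
  (u')² squared terms: (-4)²·∫cos(4x)² dx = 16·π/2 = 8*π.
  So ∫_0^π (u')² dx = 8*π.
||u||_{H^1}^2 = (π/2) + (8*π) = 17*π/2.


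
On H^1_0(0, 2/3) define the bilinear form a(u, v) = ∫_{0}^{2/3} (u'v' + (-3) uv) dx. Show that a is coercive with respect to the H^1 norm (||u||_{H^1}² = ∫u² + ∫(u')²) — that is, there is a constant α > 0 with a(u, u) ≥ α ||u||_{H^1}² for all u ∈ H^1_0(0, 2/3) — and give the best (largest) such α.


α = 3*(-4 + 3*π^2)/(4 + 9*π^2)

Coercivity of a(·,·) on H^1_0(0, 2/3) means a(u, u) ≥ α ||u||_{H^1}² for every u ∈ H^1_0.
The interval has length L = 2/3, and Poincaré/coercivity depend only on L. Here a(u, u) = ∫(u')² + (-3)·∫u².
Here c = -3 < 0 with |c| < (π/L)² = 9*π^2/4, so coercivity still holds. The condition a(u,u) ≥ α||u||_{H^1}² reads (1−α)∫(u')² ≥ (α−c)∫u². Any admissible α is ≤ 1 (rapidly oscillating u have ∫u²/∫(u')² → 0), and α = 1 would force 0 ≥ (1−c)∫u², impossible since c < 1; so 1−α > 0. By the sharp Poincaré inequality on H^1_0 of an interval of length L, ∫(u')² ≥ (π/L)²∫u² with equality for the first sine mode sin(π(x−x₀)/L) (x₀ the left endpoint), so the inequality holds for all u iff (1−α)(π/L)² ≥ α − c, i.e. α ≤ ((π/L)² + c)/((π/L)² + 1) = (1 + c(L/π)²)/(1 + (L/π)²). (Direct route, valid since c ≤ 0: Poincaré gives c∫u² ≥ c(L/π)²∫(u')², so a(u,u) ≥ (1 + c(L/π)²)∫(u')², while ||u||_{H^1}² ≤ (1 + (L/π)²)∫(u')²; dividing yields the same α.) With (π/L)² = 9*π^2/4 and c = -3, the largest admissible constant is α = ((π/L)² + c)/((π/L)² + 1).
Simplifying, α = 3*(-4 + 3*π^2)/(4 + 9*π^2).


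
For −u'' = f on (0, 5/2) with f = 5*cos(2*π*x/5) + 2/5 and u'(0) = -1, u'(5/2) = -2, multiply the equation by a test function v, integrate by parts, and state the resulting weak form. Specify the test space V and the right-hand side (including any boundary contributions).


V = H^1(0, 5/2) (v unrestricted at boundary; u is determined up to an additive constant); weak form: ∫_0^5/2 u'v' dx = ∫_0^5/2 (5*cos(2*π*x/5) + 2/5) v dx − 2·v(5/2) + v(0) for all v ∈ V.

Multiply both sides by a test function v and integrate from 0 to 5/2:
  ∫_0^5/2 −u''(x) v(x) dx = ∫_0^5/2 f(x) v(x) dx.
Integrate the LHS by parts once:
  ∫_0^5/2 −u'' v dx = −[u'(x) v(x)]_0^5/2 + ∫_0^5/2 u'(x) v'(x) dx.
Thus ∫_0^5/2 u'(x) v'(x) dx = ∫_0^5/2 f(x) v(x) dx + [u'(x) v(x)]_0^5/2.
Choose V so that boundary terms are either known or forced to vanish.
u has inhomogeneous Neumann u'(0) = -1, u'(5/2) = -2. [u' v]_0^5/2 = (-2)·v(5/2) − (-1)·v(0) = − 2·v(5/2) + v(0). Take V = H^1(0, 5/2); boundary term becomes part of RHS.
Weak formulation: find u (satisfying any essential BC) such that ∫_0^5/2 u'(x) v'(x) dx = ∫_0^5/2 f v dx − 2·v(5/2) + v(0) for all v ∈ V (Neumann data are natural BCs: they enter the RHS as boundary terms).
Substituting f(x) = 5*cos(2*π*x/5) + 2/5, the right-hand side is ∫_0^5/2 (5*cos(2*π*x/5) + 2/5) v dx − 2·v(5/2) + v(0).
Compatibility check (pure Neumann): taking v ≡ 1 ∈ V gives 0 = ∫_0^5/2 f dx + (-2) − (-1), i.e. ∫_0^5/2 f dx must equal u'(0) − u'(5/2) = 1. Indeed ∫_0^5/2 (5*cos(2*π*x/5) + 2/5) dx = 1, so the data are compatible. The solution is then unique only up to an additive constant (fix it e.g. by requiring ∫_0^5/2 u dx = 0).


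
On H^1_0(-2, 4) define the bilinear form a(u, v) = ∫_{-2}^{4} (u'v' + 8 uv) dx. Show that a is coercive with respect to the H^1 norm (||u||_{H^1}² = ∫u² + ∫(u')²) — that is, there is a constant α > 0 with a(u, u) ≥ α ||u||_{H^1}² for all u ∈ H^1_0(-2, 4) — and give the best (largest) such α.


α = 1

Coercivity of a(·,·) on H^1_0(-2, 4) means a(u, u) ≥ α ||u||_{H^1}² for every u ∈ H^1_0.
The interval has length L = 6, and Poincaré/coercivity depend only on L. Here a(u, u) = ∫(u')² + (8)·∫u².
Here c = 8 ≥ 1, so a(u,u) = ∫(u')² + c∫u² ≥ ∫(u')² + ∫u² = ||u||_{H^1}², i.e. α = 1 works. No larger α is possible: a(u,u) ≥ α||u||_{H^1}² means (1−α)∫(u')² ≥ (α−c)∫u², and for the modes u_n = sin(nπ(x−x₀)/L) (x₀ the left endpoint) one has ∫u_n²/∫(u_n')² = (L/(nπ))² → 0, so a(u_n,u_n)/||u_n||_{H^1}² → 1. Hence the optimal constant is α = 1.
Therefore α = 1.


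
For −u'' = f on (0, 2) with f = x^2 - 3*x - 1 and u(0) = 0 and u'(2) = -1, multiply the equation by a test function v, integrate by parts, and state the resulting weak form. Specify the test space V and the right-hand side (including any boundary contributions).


V = {v ∈ H^1(0, 2) : v(0) = 0} (test functions vanish at x = 0 where u is specified); weak form: ∫_0^2 u'v' dx = ∫_0^2 (x^2 - 3*x - 1) v dx − v(2) for all v ∈ V.

Multiply both sides by a test function v and integrate from 0 to 2:
  ∫_0^2 −u''(x) v(x) dx = ∫_0^2 f(x) v(x) dx.
Integrate the LHS by parts once:
  ∫_0^2 −u'' v dx = −[u'(x) v(x)]_0^2 + ∫_0^2 u'(x) v'(x) dx.
Thus ∫_0^2 u'(x) v'(x) dx = ∫_0^2 f(x) v(x) dx + [u'(x) v(x)]_0^2.
Choose V so that boundary terms are either known or forced to vanish.
Mixed BC: u(0) = 0 (Dirichlet) and u'(2) = -1 (Neumann). Define V = {v ∈ H^1(0, 2) : v(0) = 0}. Then [u' v]_0^2 = u'(2)·v(2) − u'(0)·0 = − v(2).
Weak formulation: find u (satisfying any essential BC) such that ∫_0^2 u'(x) v'(x) dx = ∫_0^2 f v dx − v(2) for all v ∈ V (Dirichlet at 0 absorbed into V; Neumann datum at x = 2 contributes the boundary term).
Substituting f(x) = x^2 - 3*x - 1, the right-hand side is ∫_0^2 (x^2 - 3*x - 1) v dx − v(2).


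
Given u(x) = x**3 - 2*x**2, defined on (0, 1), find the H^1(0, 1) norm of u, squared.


||u||_{H^1}^2 = 148/105

The H^1 norm (squared) on an interval (0, L) is
  ||u||_{H^1}^2 = ∫_0^L u(x)^2 dx + ∫_0^L u'(x)^2 dx.
Compute u'(x) = 3*x**2 - 4*x.
Then u(x)^2 = x**6 - 4*x**5 + 4*x**4 and u'(x)^2 = 9*x**4 - 24*x**3 + 16*x**2.
Integrate each monomial from 0 to 1 using ∫_0^1 c·x^n dx = c·1^(n+1)/(n+1):
  ∫_0^1 u(x)^2 dx = ∫_0^1 (x^6 - 4*x^5 + 4*x^4) dx. Term by term:
    ∫_0^1 x^6 dx = 1/7;  ∫_0^1 -4*x^5 dx = -2/3;  ∫_0^1 4*x^4 dx = 4/5.
  Sum: 1/7 − 2/3 + 4/5 = 29/105.
  ∫_0^1 u'(x)^2 dx = ∫_0^1 (9*x^4 - 24*x^3 + 16*x^2) dx. Term by term:
    ∫_0^1 9*x^4 dx = 9/5;  ∫_0^1 -24*x^3 dx = -6;  ∫_0^1 16*x^2 dx = 16/3.
  Sum: 9/5 − 6 + 16/3 = 17/15.
Adding: ||u||_{H^1}^2 = 29/105 + 17/15 = 148/105.


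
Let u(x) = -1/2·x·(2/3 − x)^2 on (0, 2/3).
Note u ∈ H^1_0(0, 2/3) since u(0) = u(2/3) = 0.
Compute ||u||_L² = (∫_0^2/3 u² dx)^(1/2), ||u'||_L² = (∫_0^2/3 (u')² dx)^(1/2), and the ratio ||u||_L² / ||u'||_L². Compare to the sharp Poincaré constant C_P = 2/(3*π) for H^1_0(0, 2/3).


||u||_L² / ||u'||_L² = sqrt(14)/21 < C_P = 2/(3*π).

u(x) = -1/2·x·(2/3 − x)^2, so u'(x) = (2 - 9*x)*(3*x - 2)/18.
u(x) = -1/2·x·(2/3 − x)^2 vanishes at x = 0 and x = 2/3, so u ∈ H^1_0(0, 2/3). Differentiate via the product rule and integrate the resulting polynomials term by term.
  ∫_0^2/3 u² dx = ∫_0^2/3 (x^6/4 - 2*x^5/3 + 2*x^4/3 - 8*x^3/27 + 4*x^2/81) dx. Term by term:
    ∫_0^2/3 x^6/4 dx = 32/15309;  ∫_0^2/3 -2*x^5/3 dx = -64/6561;  ∫_0^2/3 2*x^4/3 dx = 64/3645;
    ∫_0^2/3 -8*x^3/27 dx = -32/2187;  ∫_0^2/3 4*x^2/81 dx = 32/6561.
  Sum: 32/15309 − 64/6561 + 64/3645 − 32/2187 + 32/6561 = 32/229635.
  ∫_0^2/3 (u')² dx = ∫_0^2/3 (9*x^4/4 - 4*x^3 + 22*x^2/9 - 16*x/27 + 4/81) dx. Term by term:
    ∫_0^2/3 9*x^4/4 dx = 8/135;  ∫_0^2/3 -4*x^3 dx = -16/81;  ∫_0^2/3 22*x^2/9 dx = 176/729;
    ∫_0^2/3 -16*x/27 dx = -32/243;  ∫_0^2/3 4/81 dx = 8/243.
  Sum: 8/135 − 16/81 + 176/729 − 32/243 + 8/243 = 16/3645.
∫_0^2/3 u² dx = 32/229635, so ||u||_L² = 4*sqrt(70)/2835.
∫_0^2/3 (u')² dx = 16/3645, so ||u'||_L² = 4*sqrt(5)/135.
Ratio ||u||_L² / ||u'||_L² = sqrt(14)/21.
Sharp Poincaré constant on H^1_0(0, 2/3) is C_P = L/π = 2/(3*π), achieved by sin(3*π/2·x).
A polynomial bump cannot attain the sharp Poincaré constant (only the first sine eigenfunction does), so the ratio is strictly less than C_P, consistent with ||u||_L² ≤ C_P ||u'||_L².


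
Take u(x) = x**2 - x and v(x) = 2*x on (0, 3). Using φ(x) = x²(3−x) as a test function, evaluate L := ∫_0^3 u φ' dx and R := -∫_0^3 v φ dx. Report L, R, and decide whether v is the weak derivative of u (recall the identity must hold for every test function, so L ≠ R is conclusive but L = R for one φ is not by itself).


LHS = -351/20, RHS = -243/10. No, v is not the weak derivative of u.

u(x) = x**2 - x, classical derivative u'(x) = 2*x - 1.
φ(x) = x²(3−x), so φ'(x) = 3*x*(2 - x).
Note φ(0) = φ(3) = 0, so the boundary term u·φ vanishes.
LHS = ∫_0^3 u(x) φ'(x) dx = ∫_0^3 (-3*x^4 + 9*x^3 - 6*x^2) dx. Term by term:
  ∫_0^3 -3*x^4 dx = -729/5;  ∫_0^3 9*x^3 dx = 729/4;  ∫_0^3 -6*x^2 dx = -54.
Sum: -729/5 + 729/4 − 54 = -351/20.
So LHS = -351/20.
∫_0^3 v(x) φ(x) dx = ∫_0^3 (-2*x^4 + 6*x^3) dx. Term by term:
  ∫_0^3 -2*x^4 dx = -486/5;  ∫_0^3 6*x^3 dx = 243/2.
Sum: -486/5 + 243/2 = 243/10.
So RHS = -∫_0^3 v(x) φ(x) dx = -243/10.
LHS − RHS = 27/4 ≠ 0, so the identity fails.
(For a valid weak derivative the identity must hold for EVERY test function, in particular this one. The failure shows v is NOT the weak derivative of u.)
Correct weak derivative would be u'(x) = 2*x - 1.


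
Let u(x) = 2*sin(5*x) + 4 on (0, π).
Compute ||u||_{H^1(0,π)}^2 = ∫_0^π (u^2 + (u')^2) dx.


||u||_{H^1(0,π)}^2 = 32/5 + 68*π

u'(x) = 10*cos(5*x).
Expand u² and (u')² and integrate term by term on (0, π), using: for integers n ≥ 1, ∫_0^π sin²(nx) dx = ∫_0^π cos²(nx) dx = π/2; for n ≠ n', ∫_0^π sin(nx)sin(n'x) dx = ∫_0^π cos(nx)cos(n'x) dx = 0; and by product-to-sum, ∫_0^π sin(nx)cos(n'x) dx = ½∫_0^π [sin((n+n')x) + sin((n−n')x)] dx, which is 0 when n+n' is even and 2n/(n²−n'²) when n+n' is odd (it need not vanish on (0, π)). For the constant mode: ∫_0^π 1 dx = π, ∫_0^π cos(nx) dx = 0, ∫_0^π sin(nx) dx = (1−(−1)^n)/n.
  u² squared terms: (4)²·∫1 dx = 16·π = 16*π;  (2)²·∫sin(5x)² dx = 4·π/2 = 2*π.
  u² cross terms: 2·(4)·(2)·∫1·sin(5x) dx = 16·(2/5) = 32/5.
  So ∫_0^π u² dx = 16*π + 2*π + 32/5 = 32/5 + 18*π.
  (u')² squared terms: (10)²·∫cos(5x)² dx = 100·π/2 = 50*π.
  So ∫_0^π (u')² dx = 50*π.
||u||_{H^1}^2 = (32/5 + 18*π) + (50*π) = 32/5 + 68*π.


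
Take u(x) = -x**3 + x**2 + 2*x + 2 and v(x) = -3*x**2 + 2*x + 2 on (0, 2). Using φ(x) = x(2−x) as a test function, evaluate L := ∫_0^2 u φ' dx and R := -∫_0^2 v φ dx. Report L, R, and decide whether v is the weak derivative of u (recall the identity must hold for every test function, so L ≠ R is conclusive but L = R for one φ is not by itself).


LHS = -8/15, RHS = -8/15. Yes, v = u' weakly.

u(x) = -x**3 + x**2 + 2*x + 2, classical derivative u'(x) = -3*x**2 + 2*x + 2.
φ(x) = x(2−x), so φ'(x) = 2 - 2*x.
Note φ(0) = φ(2) = 0, so the boundary term u·φ vanishes.
LHS = ∫_0^2 u(x) φ'(x) dx = ∫_0^2 (2*x^4 - 4*x^3 - 2*x^2 + 4) dx. Term by term:
  ∫_0^2 2*x^4 dx = 64/5;  ∫_0^2 -4*x^3 dx = -16;  ∫_0^2 -2*x^2 dx = -16/3;
  ∫_0^2 4 dx = 8.
Sum: 64/5 − 16 − 16/3 + 8 = -8/15.
So LHS = -8/15.
∫_0^2 v(x) φ(x) dx = ∫_0^2 (3*x^4 - 8*x^3 + 2*x^2 + 4*x) dx. Term by term:
  ∫_0^2 3*x^4 dx = 96/5;  ∫_0^2 -8*x^3 dx = -32;  ∫_0^2 2*x^2 dx = 16/3;
  ∫_0^2 4*x dx = 8.
Sum: 96/5 − 32 + 16/3 + 8 = 8/15.
So RHS = -∫_0^2 v(x) φ(x) dx = -8/15.
LHS = RHS, so the identity holds for this test φ.
Moreover u is smooth here and v(x) = u'(x) = -3*x**2 + 2*x + 2 pointwise, so the identity holds for every test function. Hence v is the weak derivative of u.


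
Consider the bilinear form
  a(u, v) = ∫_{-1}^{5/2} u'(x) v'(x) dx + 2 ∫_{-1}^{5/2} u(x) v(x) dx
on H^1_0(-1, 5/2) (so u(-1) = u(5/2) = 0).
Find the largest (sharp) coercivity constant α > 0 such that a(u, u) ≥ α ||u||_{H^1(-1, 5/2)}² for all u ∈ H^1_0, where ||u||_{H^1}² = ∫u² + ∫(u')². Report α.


α = 1

Coercivity of a(·,·) on H^1_0(-1, 5/2) means a(u, u) ≥ α ||u||_{H^1}² for every u ∈ H^1_0.
The interval has length L = 7/2, and Poincaré/coercivity depend only on L. Here a(u, u) = ∫(u')² + (2)·∫u².
Here c = 2 ≥ 1, so a(u,u) = ∫(u')² + c∫u² ≥ ∫(u')² + ∫u² = ||u||_{H^1}², i.e. α = 1 works. No larger α is possible: a(u,u) ≥ α||u||_{H^1}² means (1−α)∫(u')² ≥ (α−c)∫u², and for the modes u_n = sin(nπ(x−x₀)/L) (x₀ the left endpoint) one has ∫u_n²/∫(u_n')² = (L/(nπ))² → 0, so a(u_n,u_n)/||u_n||_{H^1}² → 1. Hence the optimal constant is α = 1.
Therefore α = 1.


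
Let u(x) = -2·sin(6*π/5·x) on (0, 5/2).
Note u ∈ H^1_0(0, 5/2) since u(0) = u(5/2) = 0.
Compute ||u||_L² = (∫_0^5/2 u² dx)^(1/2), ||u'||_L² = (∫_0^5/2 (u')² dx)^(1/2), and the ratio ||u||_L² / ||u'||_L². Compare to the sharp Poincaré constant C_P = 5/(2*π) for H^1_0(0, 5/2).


||u||_L² / ||u'||_L² = 5/(6*π) < C_P = 5/(2*π).

u(x) = -2·sin(6*π/5·x), so u'(x) = -12*π*cos(6*π*x/5)/5.
Writing u(x) = A·sin(kπx/L) with A = -2 and k = 3, use ∫_0^L sin²(kπx/L) dx = L/2 and ∫_0^L cos²(kπx/L) dx = L/2.
u² = 4·sin²(6*π/5·x) and (u')² = 144*π^2/25·cos²(6*π/5·x), and each of sin², cos² integrates to L/2 = 5/4 over (0, 5/2).
∫_0^5/2 u² dx = 5, so ||u||_L² = sqrt(5).
∫_0^5/2 (u')² dx = 36*π^2/5, so ||u'||_L² = 6*sqrt(5)*π/5.
Ratio ||u||_L² / ||u'||_L² = 5/(6*π).
Sharp Poincaré constant on H^1_0(0, 5/2) is C_P = L/π = 5/(2*π), achieved by sin(2*π/5·x).
This is the k = 3 harmonic; the ratio L/(kπ) is strictly less than C_P = L/π, consistent with the sharp inequality ||u||_L² ≤ C_P ||u'||_L².


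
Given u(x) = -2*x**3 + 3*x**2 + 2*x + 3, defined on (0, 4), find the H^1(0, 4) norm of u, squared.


||u||_{H^1}^2 = 546548/105

The H^1 norm (squared) on an interval (0, L) is
  ||u||_{H^1}^2 = ∫_0^L u(x)^2 dx + ∫_0^L u'(x)^2 dx.
Compute u'(x) = -6*x**2 + 6*x + 2.
Then u(x)^2 = 4*x**6 - 12*x**5 + x**4 + 22*x**2 + 12*x + 9 and u'(x)^2 = 36*x**4 - 72*x**3 + 12*x**2 + 24*x + 4.
Integrate each monomial from 0 to 4 using ∫_0^4 c·x^n dx = c·4^(n+1)/(n+1):
  ∫_0^4 u(x)^2 dx = ∫_0^4 (4*x^6 - 12*x^5 + x^4 + 22*x^2 + 12*x + 9) dx. Term by term:
    ∫_0^4 4*x^6 dx = 65536/7;  ∫_0^4 -12*x^5 dx = -8192;  ∫_0^4 x^4 dx = 1024/5;
    ∫_0^4 22*x^2 dx = 1408/3;  ∫_0^4 12*x dx = 96;  ∫_0^4 9 dx = 36.
  Sum: 65536/7 − 8192 + 1024/5 + 1408/3 + 96 + 36 = 207524/105.
  ∫_0^4 u'(x)^2 dx = ∫_0^4 (36*x^4 - 72*x^3 + 12*x^2 + 24*x + 4) dx. Term by term:
    ∫_0^4 36*x^4 dx = 36864/5;  ∫_0^4 -72*x^3 dx = -4608;  ∫_0^4 12*x^2 dx = 256;
    ∫_0^4 24*x dx = 192;  ∫_0^4 4 dx = 16.
  Sum: 36864/5 − 4608 + 256 + 192 + 16 = 16144/5.
Adding: ||u||_{H^1}^2 = 207524/105 + 16144/5 = 546548/105.


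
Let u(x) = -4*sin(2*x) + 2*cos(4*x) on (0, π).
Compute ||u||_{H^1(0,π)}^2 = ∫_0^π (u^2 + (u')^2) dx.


||u||_{H^1(0,π)}^2 = 74*π

u'(x) = -8*sin(4*x) - 8*cos(2*x).
Expand u² and (u')² and integrate term by term on (0, π), using: for integers n ≥ 1, ∫_0^π sin²(nx) dx = ∫_0^π cos²(nx) dx = π/2; for n ≠ n', ∫_0^π sin(nx)sin(n'x) dx = ∫_0^π cos(nx)cos(n'x) dx = 0; and by product-to-sum, ∫_0^π sin(nx)cos(n'x) dx = ½∫_0^π [sin((n+n')x) + sin((n−n')x)] dx, which is 0 when n+n' is even and 2n/(n²−n'²) when n+n' is odd (it need not vanish on (0, π)).
  u² squared terms: (-4)²·∫sin(2x)² dx = 16·π/2 = 8*π;  (2)²·∫cos(4x)² dx = 4·π/2 = 2*π.
  u² cross terms: 2·(-4)·(2)·∫sin(2x)·cos(4x) dx = -16·(0) = 0.
  So ∫_0^π u² dx = 8*π + 2*π + 0 = 10*π.
  (u')² squared terms: (-8)²·∫cos(2x)² dx = 64·π/2 = 32*π;  (-8)²·∫sin(4x)² dx = 64·π/2 = 32*π.
  (u')² cross terms: 2·(-8)·(-8)·∫cos(2x)·sin(4x) dx = 128·(0) = 0.
  So ∫_0^π (u')² dx = 32*π + 32*π + 0 = 64*π.
||u||_{H^1}^2 = (10*π) + (64*π) = 74*π.


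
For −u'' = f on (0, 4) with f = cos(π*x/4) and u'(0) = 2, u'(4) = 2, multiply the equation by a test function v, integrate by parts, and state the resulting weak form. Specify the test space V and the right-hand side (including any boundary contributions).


V = H^1(0, 4) (v unrestricted at boundary; u is determined up to an additive constant); weak form: ∫_0^4 u'v' dx = ∫_0^4 (cos(π*x/4)) v dx + 2·v(4) − 2·v(0) for all v ∈ V.

Multiply both sides by a test function v and integrate from 0 to 4:
  ∫_0^4 −u''(x) v(x) dx = ∫_0^4 f(x) v(x) dx.
Integrate the LHS by parts once:
  ∫_0^4 −u'' v dx = −[u'(x) v(x)]_0^4 + ∫_0^4 u'(x) v'(x) dx.
Thus ∫_0^4 u'(x) v'(x) dx = ∫_0^4 f(x) v(x) dx + [u'(x) v(x)]_0^4.
Choose V so that boundary terms are either known or forced to vanish.
u has inhomogeneous Neumann u'(0) = 2, u'(4) = 2. [u' v]_0^4 = (2)·v(4) − (2)·v(0) = 2·v(4) − 2·v(0). Take V = H^1(0, 4); boundary term becomes part of RHS.
Weak formulation: find u (satisfying any essential BC) such that ∫_0^4 u'(x) v'(x) dx = ∫_0^4 f v dx + 2·v(4) − 2·v(0) for all v ∈ V (Neumann data are natural BCs: they enter the RHS as boundary terms).
Substituting f(x) = cos(π*x/4), the right-hand side is ∫_0^4 (cos(π*x/4)) v dx + 2·v(4) − 2·v(0).
Compatibility check (pure Neumann): taking v ≡ 1 ∈ V gives 0 = ∫_0^4 f dx + (2) − (2), i.e. ∫_0^4 f dx must equal u'(0) − u'(4) = 0. Indeed ∫_0^4 (cos(π*x/4)) dx = 0, so the data are compatible. The solution is then unique only up to an additive constant (fix it e.g. by requiring ∫_0^4 u dx = 0).


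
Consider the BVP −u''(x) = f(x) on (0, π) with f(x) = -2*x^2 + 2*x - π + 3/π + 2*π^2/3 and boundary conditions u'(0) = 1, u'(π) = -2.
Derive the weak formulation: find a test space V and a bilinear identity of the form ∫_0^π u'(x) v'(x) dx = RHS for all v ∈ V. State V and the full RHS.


V = H^1(0, π) (v unrestricted at boundary; u is determined up to an additive constant); weak form: ∫_0^π u'v' dx = ∫_0^π (-2*x^2 + 2*x - π + 3/π + 2*π^2/3) v dx − 2·v(π) − v(0) for all v ∈ V.

Multiply both sides by a test function v and integrate from 0 to π:
  ∫_0^π −u''(x) v(x) dx = ∫_0^π f(x) v(x) dx.
Integrate the LHS by parts once:
  ∫_0^π −u'' v dx = −[u'(x) v(x)]_0^π + ∫_0^π u'(x) v'(x) dx.
Thus ∫_0^π u'(x) v'(x) dx = ∫_0^π f(x) v(x) dx + [u'(x) v(x)]_0^π.
Choose V so that boundary terms are either known or forced to vanish.
u has inhomogeneous Neumann u'(0) = 1, u'(π) = -2. [u' v]_0^π = (-2)·v(π) − (1)·v(0) = − 2·v(π) − v(0). Take V = H^1(0, π); boundary term becomes part of RHS.
Weak formulation: find u (satisfying any essential BC) such that ∫_0^π u'(x) v'(x) dx = ∫_0^π f v dx − 2·v(π) − v(0) for all v ∈ V (Neumann data are natural BCs: they enter the RHS as boundary terms).
Substituting f(x) = -2*x^2 + 2*x - π + 3/π + 2*π^2/3, the right-hand side is ∫_0^π (-2*x^2 + 2*x - π + 3/π + 2*π^2/3) v dx − 2·v(π) − v(0).
Compatibility check (pure Neumann): taking v ≡ 1 ∈ V gives 0 = ∫_0^π f dx + (-2) − (1), i.e. ∫_0^π f dx must equal u'(0) − u'(π) = 3. Indeed ∫_0^π (-2*x^2 + 2*x - π + 3/π + 2*π^2/3) dx = 3, so the data are compatible. The solution is then unique only up to an additive constant (fix it e.g. by requiring ∫_0^π u dx = 0).


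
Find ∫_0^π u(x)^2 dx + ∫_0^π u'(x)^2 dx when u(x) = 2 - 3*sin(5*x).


||u||_{H^1(0,π)}^2 = -24/5 + 121*π

u'(x) = -15*cos(5*x).
Expand u² and (u')² and integrate term by term on (0, π), using: for integers n ≥ 1, ∫_0^π sin²(nx) dx = ∫_0^π cos²(nx) dx = π/2; for n ≠ n', ∫_0^π sin(nx)sin(n'x) dx = ∫_0^π cos(nx)cos(n'x) dx = 0; and by product-to-sum, ∫_0^π sin(nx)cos(n'x) dx = ½∫_0^π [sin((n+n')x) + sin((n−n')x)] dx, which is 0 when n+n' is even and 2n/(n²−n'²) when n+n' is odd (it need not vanish on (0, π)). For the constant mode: ∫_0^π 1 dx = π, ∫_0^π cos(nx) dx = 0, ∫_0^π sin(nx) dx = (1−(−1)^n)/n.
  u² squared terms: (2)²·∫1 dx = 4·π = 4*π;  (-3)²·∫sin(5x)² dx = 9·π/2 = 9*π/2.
  u² cross terms: 2·(2)·(-3)·∫1·sin(5x) dx = -12·(2/5) = -24/5.
  So ∫_0^π u² dx = 4*π + 9*π/2 − 24/5 = -24/5 + 17*π/2.
  (u')² squared terms: (-15)²·∫cos(5x)² dx = 225·π/2 = 225*π/2.
  So ∫_0^π (u')² dx = 225*π/2.
||u||_{H^1}^2 = (-24/5 + 17*π/2) + (225*π/2) = -24/5 + 121*π.


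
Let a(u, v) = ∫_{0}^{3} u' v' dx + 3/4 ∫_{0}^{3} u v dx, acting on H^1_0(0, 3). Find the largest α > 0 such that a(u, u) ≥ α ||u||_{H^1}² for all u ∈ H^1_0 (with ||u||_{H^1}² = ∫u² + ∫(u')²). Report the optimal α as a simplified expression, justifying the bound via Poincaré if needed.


α = (27/4 + π^2)/(9 + π^2)

Coercivity of a(·,·) on H^1_0(0, 3) means a(u, u) ≥ α ||u||_{H^1}² for every u ∈ H^1_0.
The interval has length L = 3, and Poincaré/coercivity depend only on L. Here a(u, u) = ∫(u')² + (3/4)·∫u².
Here 0 < c = 3/4 < 1. The condition a(u,u) ≥ α||u||_{H^1}² reads (1−α)∫(u')² ≥ (α−c)∫u². Any admissible α is ≤ 1 (rapidly oscillating u have ∫u²/∫(u')² → 0), and α = 1 would force 0 ≥ (1−c)∫u², impossible since c < 1; so 1−α > 0. By the sharp Poincaré inequality on H^1_0 of an interval of length L, ∫(u')² ≥ (π/L)²∫u² with equality for the first sine mode sin(π(x−x₀)/L) (x₀ the left endpoint), so the inequality holds for all u iff (1−α)(π/L)² ≥ α − c, i.e. α ≤ ((π/L)² + c)/((π/L)² + 1) = (1 + c(L/π)²)/(1 + (L/π)²). With (π/L)² = π^2/9 and c = 3/4, the largest admissible constant is α = ((π/L)² + c)/((π/L)² + 1).
Simplifying, α = (27/4 + π^2)/(9 + π^2).


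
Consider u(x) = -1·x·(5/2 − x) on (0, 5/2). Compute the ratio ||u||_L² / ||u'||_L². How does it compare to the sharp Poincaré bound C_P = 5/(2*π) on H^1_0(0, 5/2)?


||u||_L² / ||u'||_L² = sqrt(10)/4 < C_P = 5/(2*π).

u(x) = -1·x·(5/2 − x), so u'(x) = 2*x - 5/2.
u(x) = -1·x·(5/2 − x) vanishes at x = 0 and x = 5/2, so u ∈ H^1_0(0, 5/2). Differentiate via the product rule and integrate the resulting polynomials term by term.
  ∫_0^5/2 u² dx = ∫_0^5/2 (x^4 - 5*x^3 + 25*x^2/4) dx. Term by term:
    ∫_0^5/2 x^4 dx = 625/32;  ∫_0^5/2 -5*x^3 dx = -3125/64;  ∫_0^5/2 25*x^2/4 dx = 3125/96.
  Sum: 625/32 − 3125/64 + 3125/96 = 625/192.
  ∫_0^5/2 (u')² dx = ∫_0^5/2 (4*x^2 - 10*x + 25/4) dx. Term by term:
    ∫_0^5/2 4*x^2 dx = 125/6;  ∫_0^5/2 -10*x dx = -125/4;  ∫_0^5/2 25/4 dx = 125/8.
  Sum: 125/6 − 125/4 + 125/8 = 125/24.
∫_0^5/2 u² dx = 625/192, so ||u||_L² = 25*sqrt(3)/24.
∫_0^5/2 (u')² dx = 125/24, so ||u'||_L² = 5*sqrt(30)/12.
Ratio ||u||_L² / ||u'||_L² = sqrt(10)/4.
Sharp Poincaré constant on H^1_0(0, 5/2) is C_P = L/π = 5/(2*π), achieved by sin(2*π/5·x).
A polynomial bump cannot attain the sharp Poincaré constant (only the first sine eigenfunction does), so the ratio is strictly less than C_P, consistent with ||u||_L² ≤ C_P ||u'||_L².


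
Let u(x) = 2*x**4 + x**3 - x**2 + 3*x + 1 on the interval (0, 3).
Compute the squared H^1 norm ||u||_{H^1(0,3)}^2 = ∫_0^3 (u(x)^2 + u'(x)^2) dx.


||u||_{H^1}^2 = 2692371/70

The H^1 norm (squared) on an interval (0, L) is
  ||u||_{H^1}^2 = ∫_0^L u(x)^2 dx + ∫_0^L u'(x)^2 dx.
Compute u'(x) = 8*x**3 + 3*x**2 - 2*x + 3.
Then u(x)^2 = 4*x**8 + 4*x**7 - 3*x**6 + 10*x**5 + 11*x**4 - 4*x**3 + 7*x**2 + 6*x + 1 and u'(x)^2 = 64*x**6 + 48*x**5 - 23*x**4 + 36*x**3 + 22*x**2 - 12*x + 9.
Integrate each monomial from 0 to 3 using ∫_0^3 c·x^n dx = c·3^(n+1)/(n+1):
  ∫_0^3 u(x)^2 dx = ∫_0^3 (4*x^8 + 4*x^7 - 3*x^6 + 10*x^5 + 11*x^4 - 4*x^3 + 7*x^2 + 6*x + 1) dx. Term by term:
    ∫_0^3 4*x^8 dx = 8748;  ∫_0^3 4*x^7 dx = 6561/2;  ∫_0^3 -3*x^6 dx = -6561/7;
    ∫_0^3 10*x^5 dx = 1215;  ∫_0^3 11*x^4 dx = 2673/5;  ∫_0^3 -4*x^3 dx = -81;
    ∫_0^3 7*x^2 dx = 63;  ∫_0^3 6*x dx = 27;  ∫_0^3 1 dx = 3.
  Sum: 8748 + 6561/2 − 6561/7 + 1215 + 2673/5 − 81 + 63 + 27 + 3 = 899697/70.
  ∫_0^3 u'(x)^2 dx = ∫_0^3 (64*x^6 + 48*x^5 - 23*x^4 + 36*x^3 + 22*x^2 - 12*x + 9) dx. Term by term:
    ∫_0^3 64*x^6 dx = 139968/7;  ∫_0^3 48*x^5 dx = 5832;  ∫_0^3 -23*x^4 dx = -5589/5;
    ∫_0^3 36*x^3 dx = 729;  ∫_0^3 22*x^2 dx = 198;  ∫_0^3 -12*x dx = -54;
    ∫_0^3 9 dx = 27.
  Sum: 139968/7 + 5832 − 5589/5 + 729 + 198 − 54 + 27 = 896337/35.
Adding: ||u||_{H^1}^2 = 899697/70 + 896337/35 = 2692371/70.


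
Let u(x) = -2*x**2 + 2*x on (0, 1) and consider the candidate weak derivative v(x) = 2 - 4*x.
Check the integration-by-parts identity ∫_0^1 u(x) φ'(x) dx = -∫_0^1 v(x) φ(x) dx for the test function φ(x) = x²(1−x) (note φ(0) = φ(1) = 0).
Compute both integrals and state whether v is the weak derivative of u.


LHS = 1/30, RHS = 1/30. Yes, v = u' weakly.

u(x) = -2*x**2 + 2*x, classical derivative u'(x) = 2 - 4*x.
φ(x) = x²(1−x), so φ'(x) = x*(2 - 3*x).
Note φ(0) = φ(1) = 0, so the boundary term u·φ vanishes.
LHS = ∫_0^1 u(x) φ'(x) dx = ∫_0^1 (6*x^4 - 10*x^3 + 4*x^2) dx. Term by term:
  ∫_0^1 6*x^4 dx = 6/5;  ∫_0^1 -10*x^3 dx = -5/2;  ∫_0^1 4*x^2 dx = 4/3.
Sum: 6/5 − 5/2 + 4/3 = 1/30.
So LHS = 1/30.
∫_0^1 v(x) φ(x) dx = ∫_0^1 (4*x^4 - 6*x^3 + 2*x^2) dx. Term by term:
  ∫_0^1 4*x^4 dx = 4/5;  ∫_0^1 -6*x^3 dx = -3/2;  ∫_0^1 2*x^2 dx = 2/3.
Sum: 4/5 − 3/2 + 2/3 = -1/30.
So RHS = -∫_0^1 v(x) φ(x) dx = 1/30.
LHS = RHS, so the identity holds for this test φ.
Moreover u is smooth here and v(x) = u'(x) = 2 - 4*x pointwise, so the identity holds for every test function. Hence v is the weak derivative of u.


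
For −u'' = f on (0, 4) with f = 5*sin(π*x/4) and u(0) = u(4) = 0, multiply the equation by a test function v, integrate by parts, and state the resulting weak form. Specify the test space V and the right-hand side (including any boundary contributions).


V = H^1_0(0, 4) (so v(0) = v(4) = 0); weak form: ∫_0^4 u'v' dx = ∫_0^4 (5*sin(π*x/4)) v dx for all v ∈ V.

Multiply both sides by a test function v and integrate from 0 to 4:
  ∫_0^4 −u''(x) v(x) dx = ∫_0^4 f(x) v(x) dx.
Integrate the LHS by parts once:
  ∫_0^4 −u'' v dx = −[u'(x) v(x)]_0^4 + ∫_0^4 u'(x) v'(x) dx.
Thus ∫_0^4 u'(x) v'(x) dx = ∫_0^4 f(x) v(x) dx + [u'(x) v(x)]_0^4.
Choose V so that boundary terms are either known or forced to vanish.
u is Dirichlet: u(0) = u(4) = 0. Let V = H^1_0(0, 4); then v(0) = v(4) = 0, and [u' v]_0^4 = 0.
Weak formulation: find u (satisfying any essential BC) such that ∫_0^4 u'(x) v'(x) dx = ∫_0^4 f v dx for all v ∈ V.
Substituting f(x) = 5*sin(π*x/4), the right-hand side is ∫_0^4 (5*sin(π*x/4)) v dx.


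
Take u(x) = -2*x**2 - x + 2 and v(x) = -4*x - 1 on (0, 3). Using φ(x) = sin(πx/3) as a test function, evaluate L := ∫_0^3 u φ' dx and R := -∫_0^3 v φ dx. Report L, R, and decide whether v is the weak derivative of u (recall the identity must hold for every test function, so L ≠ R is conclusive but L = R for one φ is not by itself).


LHS = 42/π, RHS = 42/π. Yes, v = u' weakly.

u(x) = -2*x**2 - x + 2, classical derivative u'(x) = -4*x - 1.
φ(x) = sin(πx/3), so φ'(x) = π*cos(π*x/3)/3.
Note φ(0) = φ(3) = 0, so the boundary term u·φ vanishes.
LHS = ∫_0^3 u(x) φ'(x) dx = ∫_0^3 (-2*π*x^2*cos(π*x/3)/3 - π*x*cos(π*x/3)/3 + 2*π*cos(π*x/3)/3) dx. Term by term:
  ∫_0^3 2*π*cos(π*x/3)/3 dx = 0;  ∫_0^3 -2*π*x^2*cos(π*x/3)/3 dx = 36/π;  ∫_0^3 -π*x*cos(π*x/3)/3 dx = 6/π.
Sum: 0 + 36/π + 6/π = 42/π.
So LHS = 42/π.
∫_0^3 v(x) φ(x) dx = ∫_0^3 (-4*x*sin(π*x/3) - sin(π*x/3)) dx. Term by term:
  ∫_0^3 -sin(π*x/3) dx = -6/π;  ∫_0^3 -4*x*sin(π*x/3) dx = -36/π.
Sum: -6/π − 36/π = -42/π.
So RHS = -∫_0^3 v(x) φ(x) dx = 42/π.
LHS = RHS, so the identity holds for this test φ.
Moreover u is smooth here and v(x) = u'(x) = -4*x - 1 pointwise, so the identity holds for every test function. Hence v is the weak derivative of u.


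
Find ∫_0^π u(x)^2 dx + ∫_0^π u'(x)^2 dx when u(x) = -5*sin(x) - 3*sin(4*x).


||u||_{H^1(0,π)}^2 = 203*π/2

u'(x) = -5*cos(x) - 12*cos(4*x).
Expand u² and (u')² and integrate term by term on (0, π), using: for integers n ≥ 1, ∫_0^π sin²(nx) dx = ∫_0^π cos²(nx) dx = π/2; for n ≠ n', ∫_0^π sin(nx)sin(n'x) dx = ∫_0^π cos(nx)cos(n'x) dx = 0; and by product-to-sum, ∫_0^π sin(nx)cos(n'x) dx = ½∫_0^π [sin((n+n')x) + sin((n−n')x)] dx, which is 0 when n+n' is even and 2n/(n²−n'²) when n+n' is odd (it need not vanish on (0, π)).
  u² squared terms: (-5)²·∫sin(x)² dx = 25·π/2 = 25*π/2;  (-3)²·∫sin(4x)² dx = 9·π/2 = 9*π/2.
  u² cross terms: 2·(-5)·(-3)·∫sin(x)·sin(4x) dx = 30·(0) = 0.
  So ∫_0^π u² dx = 25*π/2 + 9*π/2 + 0 = 17*π.
  (u')² squared terms: (-12)²·∫cos(4x)² dx = 144·π/2 = 72*π;  (-5)²·∫cos(x)² dx = 25·π/2 = 25*π/2.
  (u')² cross terms: 2·(-12)·(-5)·∫cos(4x)·cos(x) dx = 120·(0) = 0.
  So ∫_0^π (u')² dx = 72*π + 25*π/2 + 0 = 169*π/2.
||u||_{H^1}^2 = (17*π) + (169*π/2) = 203*π/2.


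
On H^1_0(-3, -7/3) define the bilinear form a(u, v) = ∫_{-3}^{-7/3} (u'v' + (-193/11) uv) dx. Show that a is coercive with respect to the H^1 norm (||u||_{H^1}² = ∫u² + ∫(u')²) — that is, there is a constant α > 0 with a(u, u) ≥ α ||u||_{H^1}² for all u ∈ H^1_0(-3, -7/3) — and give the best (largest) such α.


α = (-772 + 99*π^2)/(11*(4 + 9*π^2))

Coercivity of a(·,·) on H^1_0(-3, -7/3) means a(u, u) ≥ α ||u||_{H^1}² for every u ∈ H^1_0.
The interval has length L = 2/3, and Poincaré/coercivity depend only on L. Here a(u, u) = ∫(u')² + (-193/11)·∫u².
Here c = -193/11 < 0 with |c| < (π/L)² = 9*π^2/4, so coercivity still holds. The condition a(u,u) ≥ α||u||_{H^1}² reads (1−α)∫(u')² ≥ (α−c)∫u². Any admissible α is ≤ 1 (rapidly oscillating u have ∫u²/∫(u')² → 0), and α = 1 would force 0 ≥ (1−c)∫u², impossible since c < 1; so 1−α > 0. By the sharp Poincaré inequality on H^1_0 of an interval of length L, ∫(u')² ≥ (π/L)²∫u² with equality for the first sine mode sin(π(x−x₀)/L) (x₀ the left endpoint), so the inequality holds for all u iff (1−α)(π/L)² ≥ α − c, i.e. α ≤ ((π/L)² + c)/((π/L)² + 1) = (1 + c(L/π)²)/(1 + (L/π)²). (Direct route, valid since c ≤ 0: Poincaré gives c∫u² ≥ c(L/π)²∫(u')², so a(u,u) ≥ (1 + c(L/π)²)∫(u')², while ||u||_{H^1}² ≤ (1 + (L/π)²)∫(u')²; dividing yields the same α.) With (π/L)² = 9*π^2/4 and c = -193/11, the largest admissible constant is α = ((π/L)² + c)/((π/L)² + 1).
Simplifying, α = (-772 + 99*π^2)/(11*(4 + 9*π^2)).


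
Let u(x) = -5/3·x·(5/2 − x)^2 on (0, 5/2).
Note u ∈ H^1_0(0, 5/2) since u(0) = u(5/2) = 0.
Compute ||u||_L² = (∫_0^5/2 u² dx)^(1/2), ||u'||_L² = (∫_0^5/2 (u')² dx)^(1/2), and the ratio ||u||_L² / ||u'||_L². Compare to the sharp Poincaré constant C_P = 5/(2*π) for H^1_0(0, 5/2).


||u||_L² / ||u'||_L² = 5*sqrt(14)/28 < C_P = 5/(2*π).

u(x) = -5/3·x·(5/2 − x)^2, so u'(x) = -5*x^2 + 50*x/3 - 125/12.
u(x) = -5/3·x·(5/2 − x)^2 vanishes at x = 0 and x = 5/2, so u ∈ H^1_0(0, 5/2). Differentiate via the product rule and integrate the resulting polynomials term by term.
  ∫_0^5/2 u² dx = ∫_0^5/2 (25*x^6/9 - 250*x^5/9 + 625*x^4/6 - 3125*x^3/18 + 15625*x^2/144) dx. Term by term:
    ∫_0^5/2 25*x^6/9 dx = 1953125/8064;  ∫_0^5/2 -250*x^5/9 dx = -1953125/1728;  ∫_0^5/2 625*x^4/6 dx = 390625/192;
    ∫_0^5/2 -3125*x^3/18 dx = -1953125/1152;  ∫_0^5/2 15625*x^2/144 dx = 1953125/3456.
  Sum: 1953125/8064 − 1953125/1728 + 390625/192 − 1953125/1152 + 1953125/3456 = 390625/24192.
  ∫_0^5/2 (u')² dx = ∫_0^5/2 (25*x^4 - 500*x^3/3 + 6875*x^2/18 - 3125*x/9 + 15625/144) dx. Term by term:
    ∫_0^5/2 25*x^4 dx = 15625/32;  ∫_0^5/2 -500*x^3/3 dx = -78125/48;  ∫_0^5/2 6875*x^2/18 dx = 859375/432;
    ∫_0^5/2 -3125*x/9 dx = -78125/72;  ∫_0^5/2 15625/144 dx = 78125/288.
  Sum: 15625/32 − 78125/48 + 859375/432 − 78125/72 + 78125/288 = 15625/432.
∫_0^5/2 u² dx = 390625/24192, so ||u||_L² = 625*sqrt(42)/1008.
∫_0^5/2 (u')² dx = 15625/432, so ||u'||_L² = 125*sqrt(3)/36.
Ratio ||u||_L² / ||u'||_L² = 5*sqrt(14)/28.
Sharp Poincaré constant on H^1_0(0, 5/2) is C_P = L/π = 5/(2*π), achieved by sin(2*π/5·x).
A polynomial bump cannot attain the sharp Poincaré constant (only the first sine eigenfunction does), so the ratio is strictly less than C_P, consistent with ||u||_L² ≤ C_P ||u'||_L².
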